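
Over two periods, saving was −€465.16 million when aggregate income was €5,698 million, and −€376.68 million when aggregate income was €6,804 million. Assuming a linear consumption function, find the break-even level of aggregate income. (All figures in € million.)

MPS = ΔS/ΔY = (-376.68 − (-465.16))/(6804 − 5698) = 88.48/1106 = 0.08
MPC = 1 − MPS = 0.92
From S(5698) = -465.16: −a + 0.08(5698) = -465.16, so a = 455.84 − (-465.16) = 921
Break-even (S = 0): Y = a/MPS = 921/0.08 = 11512.5

Y = 11512.5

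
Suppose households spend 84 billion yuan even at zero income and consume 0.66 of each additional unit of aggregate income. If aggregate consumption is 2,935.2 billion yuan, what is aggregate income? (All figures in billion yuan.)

84 + 0.66Y = 2935.2
0.66Y = 2851.2, so Y = 2851.2/0.66 = 4320

Y = 4320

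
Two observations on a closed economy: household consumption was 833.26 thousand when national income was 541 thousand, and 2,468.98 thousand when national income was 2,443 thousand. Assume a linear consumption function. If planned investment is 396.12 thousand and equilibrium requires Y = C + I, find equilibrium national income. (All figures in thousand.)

MPC = (2468.98 − 833.26)/(2443 − 541) = 1635.72/1902 = 0.86
a = 833.26 − 0.86(541) = 368
Equilibrium: Y = 368 + 0.86Y + 396.12
0.14Y = 764.12, so Y = 764.12/0.14 = 5458

Y = 5458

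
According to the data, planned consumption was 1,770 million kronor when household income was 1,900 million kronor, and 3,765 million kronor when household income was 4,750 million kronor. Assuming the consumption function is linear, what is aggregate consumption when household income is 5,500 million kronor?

C = 4290

MPC = (3765 − 1770)/(4750 − 1900) = 1995/2850 = 0.7
a = 1770 − 0.7(1900) = 1770 − 1330 = 440
C = 440 + 0.7(5500) = 440 + 3850 = 4290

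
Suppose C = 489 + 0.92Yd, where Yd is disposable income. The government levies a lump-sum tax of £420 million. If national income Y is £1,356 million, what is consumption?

C = 1350.12

Yd = Y − T = 1356 − 420 = 936
C = 489 + 0.92(936) = 489 + 861.12 = 1350.12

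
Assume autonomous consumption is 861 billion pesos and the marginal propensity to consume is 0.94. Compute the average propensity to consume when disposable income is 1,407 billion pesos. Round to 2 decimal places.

APC = 1.55

C = 861 + 0.94(1407) = 2183.58
APC = C/Y = 2183.58/1407 = 1.55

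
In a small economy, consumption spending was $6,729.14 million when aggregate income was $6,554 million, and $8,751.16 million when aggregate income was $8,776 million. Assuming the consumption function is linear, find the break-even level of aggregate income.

Y = 8500

MPC = (8751.16 − 6729.14)/(8776 − 6554) = 2022.02/2222 = 0.91
a = 6729.14 − 0.91(6554) = 6729.14 − 5964.14 = 765
Break-even: Y = a/(1−MPC) = 765/0.09 = 8500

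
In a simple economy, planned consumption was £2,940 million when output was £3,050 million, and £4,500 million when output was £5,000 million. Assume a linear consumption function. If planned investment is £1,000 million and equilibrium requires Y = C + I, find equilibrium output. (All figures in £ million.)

MPC = (4500 − 2940)/(5000 − 3050) = 1560/1950 = 0.8
a = 2940 − 0.8(3050) = 500
Equilibrium: Y = 500 + 0.8Y + 1000
0.2Y = 1500, so Y = 1500/0.2 = 7500

Y = 7500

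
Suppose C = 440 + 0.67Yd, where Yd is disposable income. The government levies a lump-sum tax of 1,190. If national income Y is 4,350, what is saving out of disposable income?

Yd = Y − T = 4350 − 1190 = 3160
C = 440 + 0.67(3160) = 440 + 2117.2 = 2557.2
S = Yd − C = 3160 − 2557.2 = 602.8

S = 602.8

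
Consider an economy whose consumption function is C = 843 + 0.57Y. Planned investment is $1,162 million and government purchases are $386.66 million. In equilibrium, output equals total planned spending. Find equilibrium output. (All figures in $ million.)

Y = C + I + G = 843 + 0.57Y + 1162 + 386.66
Y − 0.57Y = 2391.66
0.43Y = 2391.66, so Y = 2391.66/0.43 = 5562

Y = 5562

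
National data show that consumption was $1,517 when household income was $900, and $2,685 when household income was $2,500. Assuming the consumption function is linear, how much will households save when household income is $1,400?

S = -482

MPC = (2685 − 1517)/(2500 − 900) = 1168/1600 = 0.73
a = 1517 − 0.73(900) = 1517 − 657 = 860
C = 860 + 0.73(1400) = 1882
S = 1400 − 1882 = -482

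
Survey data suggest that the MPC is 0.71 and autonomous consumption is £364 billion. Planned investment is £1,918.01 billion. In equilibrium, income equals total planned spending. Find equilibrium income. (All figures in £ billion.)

Y = 7869

Y = C + I = 364 + 0.71Y + 1918.01
Y − 0.71Y = 2282.01
0.29Y = 2282.01, so Y = 2282.01/0.29 = 7869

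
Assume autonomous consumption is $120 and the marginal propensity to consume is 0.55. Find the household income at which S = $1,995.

Y = 4700

S = Y − C = -120 + 0.45Y
-120 + 0.45Y = 1995, so 0.45Y = 2115 and Y = 4700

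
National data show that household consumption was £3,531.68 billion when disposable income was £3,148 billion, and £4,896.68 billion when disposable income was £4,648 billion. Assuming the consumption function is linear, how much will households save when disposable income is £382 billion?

S = -632.62

MPC = (4896.68 − 3531.68)/(4648 − 3148) = 1365/1500 = 0.91
a = 3531.68 − 0.91(3148) = 3531.68 − 2864.68 = 667
C = 667 + 0.91(382) = 1014.62
S = 382 − 1014.62 = -632.62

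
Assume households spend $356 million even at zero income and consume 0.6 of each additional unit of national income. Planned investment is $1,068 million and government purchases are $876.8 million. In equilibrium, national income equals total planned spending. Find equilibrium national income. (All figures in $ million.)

Y = 5752

Y = C + I + G = 356 + 0.6Y + 1068 + 876.8
Y − 0.6Y = 2300.8
0.4Y = 2300.8, so Y = 2300.8/0.4 = 5752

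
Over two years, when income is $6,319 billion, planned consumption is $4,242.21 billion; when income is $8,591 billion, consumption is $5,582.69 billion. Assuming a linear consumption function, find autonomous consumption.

a = 514

MPC = ΔC/ΔY = (5582.69 − 4242.21)/(8591 − 6319) = 1340.48/2272 = 0.59
a = C − MPC·Y = 4242.21 − 0.59(6319) = 4242.21 − 3728.21 = 514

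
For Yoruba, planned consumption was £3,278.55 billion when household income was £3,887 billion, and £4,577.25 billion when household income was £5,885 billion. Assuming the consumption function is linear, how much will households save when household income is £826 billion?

S = -462.9

MPC = (4577.25 − 3278.55)/(5885 − 3887) = 1298.7/1998 = 0.65
a = 3278.55 − 0.65(3887) = 3278.55 − 2526.55 = 752
C = 752 + 0.65(826) = 1288.9
S = 826 − 1288.9 = -462.9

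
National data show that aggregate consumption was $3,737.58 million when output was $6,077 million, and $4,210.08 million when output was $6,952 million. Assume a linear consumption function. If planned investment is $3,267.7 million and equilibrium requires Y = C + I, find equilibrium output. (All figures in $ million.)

Y = 8095

MPC = (4210.08 − 3737.58)/(6952 − 6077) = 472.5/875 = 0.54
a = 3737.58 − 0.54(6077) = 456
Equilibrium: Y = 456 + 0.54Y + 3267.7
0.46Y = 3723.7, so Y = 3723.7/0.46 = 8095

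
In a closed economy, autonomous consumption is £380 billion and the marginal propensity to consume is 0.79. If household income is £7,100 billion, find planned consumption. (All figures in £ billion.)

C = 380 + 0.79(7100) = 380 + 5609 = 5989

C = 5989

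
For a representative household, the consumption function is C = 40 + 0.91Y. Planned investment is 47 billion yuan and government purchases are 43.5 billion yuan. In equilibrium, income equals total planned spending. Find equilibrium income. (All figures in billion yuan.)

Y = C + I + G = 40 + 0.91Y + 47 + 43.5
Y − 0.91Y = 130.5
0.09Y = 130.5, so Y = 130.5/0.09 = 1450

Y = 1450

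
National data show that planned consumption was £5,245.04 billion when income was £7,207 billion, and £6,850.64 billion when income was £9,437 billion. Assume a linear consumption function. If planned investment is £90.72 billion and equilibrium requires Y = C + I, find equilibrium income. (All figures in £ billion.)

MPC = (6850.64 − 5245.04)/(9437 − 7207) = 1605.6/2230 = 0.72
a = 5245.04 − 0.72(7207) = 56
Equilibrium: Y = 56 + 0.72Y + 90.72
0.28Y = 146.72, so Y = 146.72/0.28 = 524

Y = 524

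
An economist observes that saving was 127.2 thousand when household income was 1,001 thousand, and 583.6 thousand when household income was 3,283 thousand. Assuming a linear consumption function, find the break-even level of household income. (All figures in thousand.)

MPS = ΔS/ΔY = (583.6 − 127.2)/(3283 − 1001) = 456.4/2282 = 0.2
MPC = 1 − MPS = 0.8
From S(1001) = 127.2: −a + 0.2(1001) = 127.2, so a = 200.2 − 127.2 = 73
Break-even (S = 0): Y = a/MPS = 73/0.2 = 365

Y = 365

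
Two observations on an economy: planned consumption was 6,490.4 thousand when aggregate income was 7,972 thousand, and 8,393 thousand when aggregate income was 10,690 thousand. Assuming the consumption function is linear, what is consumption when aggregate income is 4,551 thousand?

C = 4095.7

MPC = (8393 − 6490.4)/(10690 − 7972) = 1902.6/2718 = 0.7
a = 6490.4 − 0.7(7972) = 6490.4 − 5580.4 = 910
C = 910 + 0.7(4551) = 910 + 3185.7 = 4095.7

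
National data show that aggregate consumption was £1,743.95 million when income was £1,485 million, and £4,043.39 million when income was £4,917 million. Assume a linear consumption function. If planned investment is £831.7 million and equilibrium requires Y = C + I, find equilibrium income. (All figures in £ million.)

MPC = (4043.39 − 1743.95)/(4917 − 1485) = 2299.44/3432 = 0.67
a = 1743.95 − 0.67(1485) = 749
Equilibrium: Y = 749 + 0.67Y + 831.7
0.33Y = 1580.7, so Y = 1580.7/0.33 = 4790

Y = 4790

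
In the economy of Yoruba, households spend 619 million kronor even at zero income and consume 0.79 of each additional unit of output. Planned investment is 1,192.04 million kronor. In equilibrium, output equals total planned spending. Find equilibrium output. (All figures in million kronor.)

Y = 8624

Y = C + I = 619 + 0.79Y + 1192.04
Y − 0.79Y = 1811.04
0.21Y = 1811.04, so Y = 1811.04/0.21 = 8624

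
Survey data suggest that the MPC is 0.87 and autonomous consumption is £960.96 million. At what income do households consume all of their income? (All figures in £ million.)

At break-even, C = Y: 960.96 + 0.87Y = Y
0.13Y = 960.96, so Y = 960.96/0.13 = 7392

Y = 7392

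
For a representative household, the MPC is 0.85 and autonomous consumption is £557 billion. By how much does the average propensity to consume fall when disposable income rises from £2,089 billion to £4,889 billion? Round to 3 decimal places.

ΔAPC = 0.153

At Y = 2089: C = 557 + 0.85(2089) = 2332.65, APC = 2332.65/2089 = 1.1166
At Y = 4889: C = 4712.65, APC = 4712.65/4889 = 0.9639
Fall in APC = 1.1166 − 0.9639 = 0.1527 ≈ 0.153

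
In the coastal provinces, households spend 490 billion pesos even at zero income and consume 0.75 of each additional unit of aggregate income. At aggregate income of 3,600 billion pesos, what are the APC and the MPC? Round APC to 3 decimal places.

APC = 0.886; MPC = 0.75

MPC = 0.75 (the slope of the consumption function)
C = 490 + 0.75(3600) = 3190, so APC = 3190/3600 = 0.886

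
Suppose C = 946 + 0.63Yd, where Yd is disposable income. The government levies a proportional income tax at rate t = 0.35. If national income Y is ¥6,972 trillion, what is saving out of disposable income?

Yd = (1 − 0.35)(6972) = 0.65(6972) = 4531.8
C = 946 + 0.63(4531.8) = 946 + 2855.034 = 3801.034
S = Yd − C = 4531.8 − 3801.034 = 730.766

S = 730.766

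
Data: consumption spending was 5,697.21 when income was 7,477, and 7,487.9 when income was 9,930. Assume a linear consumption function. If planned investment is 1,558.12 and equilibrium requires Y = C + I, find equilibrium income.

Y = 6656

MPC = (7487.9 − 5697.21)/(9930 − 7477) = 1790.69/2453 = 0.73
a = 5697.21 − 0.73(7477) = 239
Equilibrium: Y = 239 + 0.73Y + 1558.12
0.27Y = 1797.12, so Y = 1797.12/0.27 = 6656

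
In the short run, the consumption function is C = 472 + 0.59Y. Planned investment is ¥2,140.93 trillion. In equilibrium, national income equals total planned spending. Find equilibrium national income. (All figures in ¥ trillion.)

Y = C + I = 472 + 0.59Y + 2140.93
Y − 0.59Y = 2612.93
0.41Y = 2612.93, so Y = 2612.93/0.41 = 6373

Y = 6373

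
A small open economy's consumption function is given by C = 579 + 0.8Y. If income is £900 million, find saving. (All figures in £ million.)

C = 579 + 0.8(900) = 579 + 720 = 1299
S = Y − C = 900 − 1299 = -399

S = -399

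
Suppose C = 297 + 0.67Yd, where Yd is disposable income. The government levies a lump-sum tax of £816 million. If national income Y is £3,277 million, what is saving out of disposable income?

S = 515.13

Yd = Y − T = 3277 − 816 = 2461
C = 297 + 0.67(2461) = 297 + 1648.87 = 1945.87
S = Yd − C = 2461 − 1945.87 = 515.13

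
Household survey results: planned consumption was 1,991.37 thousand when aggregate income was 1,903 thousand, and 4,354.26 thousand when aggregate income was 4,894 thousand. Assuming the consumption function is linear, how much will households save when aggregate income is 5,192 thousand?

MPC = (4354.26 − 1991.37)/(4894 − 1903) = 2362.89/2991 = 0.79
a = 1991.37 − 0.79(1903) = 1991.37 − 1503.37 = 488
C = 488 + 0.79(5192) = 4589.68
S = 5192 − 4589.68 = 602.32

S = 602.32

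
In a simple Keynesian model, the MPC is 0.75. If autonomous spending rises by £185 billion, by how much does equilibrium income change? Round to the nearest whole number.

ΔY ≈ 740

The multiplier is 1/(1 − MPC) = 1/0.25.
ΔY = 185/0.25 = 740.00 ≈ 740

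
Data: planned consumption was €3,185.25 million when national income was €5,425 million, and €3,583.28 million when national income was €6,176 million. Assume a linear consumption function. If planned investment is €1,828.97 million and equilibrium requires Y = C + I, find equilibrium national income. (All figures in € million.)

Y = 4551

MPC = (3583.28 − 3185.25)/(6176 − 5425) = 398.03/751 = 0.53
a = 3185.25 − 0.53(5425) = 310
Equilibrium: Y = 310 + 0.53Y + 1828.97
0.47Y = 2138.97, so Y = 2138.97/0.47 = 4551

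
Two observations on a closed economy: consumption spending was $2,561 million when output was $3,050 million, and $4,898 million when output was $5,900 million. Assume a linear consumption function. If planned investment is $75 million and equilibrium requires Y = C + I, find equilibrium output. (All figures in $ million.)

MPC = (4898 − 2561)/(5900 − 3050) = 2337/2850 = 0.82
a = 2561 − 0.82(3050) = 60
Equilibrium: Y = 60 + 0.82Y + 75
0.18Y = 135, so Y = 135/0.18 = 750

Y = 750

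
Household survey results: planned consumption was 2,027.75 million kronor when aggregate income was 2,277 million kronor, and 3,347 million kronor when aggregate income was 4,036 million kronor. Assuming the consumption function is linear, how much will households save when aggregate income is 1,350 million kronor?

S = 17.5

MPC = (3347 − 2027.75)/(4036 − 2277) = 1319.25/1759 = 0.75
a = 2027.75 − 0.75(2277) = 2027.75 − 1707.75 = 320
C = 320 + 0.75(1350) = 1332.5
S = 1350 − 1332.5 = 17.5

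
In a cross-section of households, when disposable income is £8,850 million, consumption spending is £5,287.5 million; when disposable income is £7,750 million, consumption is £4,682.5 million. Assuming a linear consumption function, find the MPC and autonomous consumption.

MPC = 0.55; a = 420

MPC = ΔC/ΔY = (5287.5 − 4682.5)/(8850 − 7750) = 605/1100 = 0.55
a = C − MPC·Y = 4682.5 − 0.55(7750) = 4682.5 − 4262.5 = 420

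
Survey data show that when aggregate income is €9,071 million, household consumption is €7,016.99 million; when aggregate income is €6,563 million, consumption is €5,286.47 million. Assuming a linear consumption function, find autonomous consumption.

MPC = ΔC/ΔY = (7016.99 − 5286.47)/(9071 − 6563) = 1730.52/2508 = 0.69
a = C − MPC·Y = 5286.47 − 0.69(6563) = 5286.47 − 4528.47 = 758

a = 758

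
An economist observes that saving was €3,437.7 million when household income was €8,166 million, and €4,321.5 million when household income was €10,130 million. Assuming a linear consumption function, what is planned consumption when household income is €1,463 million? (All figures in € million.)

MPS = ΔS/ΔY = (4321.5 − 3437.7)/(10130 − 8166) = 883.8/1964 = 0.45
MPC = 1 − MPS = 0.55
Autonomous saving = 3437.7 − 0.45(8166) = -237, so a = 237
C = 237 + 0.55(1463) = 237 + 804.65 = 1041.65

C = 1041.65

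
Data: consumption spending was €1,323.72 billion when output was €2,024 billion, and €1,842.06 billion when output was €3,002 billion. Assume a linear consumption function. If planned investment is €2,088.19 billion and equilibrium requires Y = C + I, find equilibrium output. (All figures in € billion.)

Y = 4977

MPC = (1842.06 − 1323.72)/(3002 − 2024) = 518.34/978 = 0.53
a = 1323.72 − 0.53(2024) = 251
Equilibrium: Y = 251 + 0.53Y + 2088.19
0.47Y = 2339.19, so Y = 2339.19/0.47 = 4977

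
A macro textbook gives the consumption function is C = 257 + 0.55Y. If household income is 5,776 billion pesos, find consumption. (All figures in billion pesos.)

C = 257 + 0.55(5776) = 257 + 3176.8 = 3433.8

C = 3433.8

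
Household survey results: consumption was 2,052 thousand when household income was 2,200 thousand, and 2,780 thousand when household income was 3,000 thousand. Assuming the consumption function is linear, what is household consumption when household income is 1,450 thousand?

MPC = (2780 − 2052)/(3000 − 2200) = 728/800 = 0.91
a = 2052 − 0.91(2200) = 2052 − 2002 = 50
C = 50 + 0.91(1450) = 50 + 1319.5 = 1369.5

C = 1369.5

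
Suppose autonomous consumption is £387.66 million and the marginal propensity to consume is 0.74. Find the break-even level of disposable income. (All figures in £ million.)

Y = 1491

At break-even, C = Y: 387.66 + 0.74Y = Y
0.26Y = 387.66, so Y = 387.66/0.26 = 1491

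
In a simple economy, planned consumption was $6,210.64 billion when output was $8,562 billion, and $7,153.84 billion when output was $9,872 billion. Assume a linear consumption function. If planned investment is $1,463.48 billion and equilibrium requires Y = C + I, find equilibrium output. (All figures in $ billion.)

Y = 5391

MPC = (7153.84 − 6210.64)/(9872 − 8562) = 943.2/1310 = 0.72
a = 6210.64 − 0.72(8562) = 46
Equilibrium: Y = 46 + 0.72Y + 1463.48
0.28Y = 1509.48, so Y = 1509.48/0.28 = 5391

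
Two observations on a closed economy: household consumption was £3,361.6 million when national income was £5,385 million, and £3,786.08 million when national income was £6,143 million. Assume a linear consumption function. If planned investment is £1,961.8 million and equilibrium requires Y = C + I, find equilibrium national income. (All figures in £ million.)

Y = 5245

MPC = (3786.08 − 3361.6)/(6143 − 5385) = 424.48/758 = 0.56
a = 3361.6 − 0.56(5385) = 346
Equilibrium: Y = 346 + 0.56Y + 1961.8
0.44Y = 2307.8, so Y = 2307.8/0.44 = 5245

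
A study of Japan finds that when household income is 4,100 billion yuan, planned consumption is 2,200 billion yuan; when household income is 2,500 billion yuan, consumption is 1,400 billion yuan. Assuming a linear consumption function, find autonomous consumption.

a = 150

MPC = ΔC/ΔY = (2200 − 1400)/(4100 − 2500) = 800/1600 = 0.5
a = C − MPC·Y = 1400 − 0.5(2500) = 1400 − 1250 = 150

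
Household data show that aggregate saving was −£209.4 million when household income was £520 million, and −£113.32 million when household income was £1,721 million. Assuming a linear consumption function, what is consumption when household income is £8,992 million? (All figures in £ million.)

C = 8523.64

MPS = ΔS/ΔY = (-113.32 − (-209.4))/(1721 − 520) = 96.08/1201 = 0.08
MPC = 1 − MPS = 0.92
Autonomous saving = -209.4 − 0.08(520) = -251, so a = 251
C = 251 + 0.92(8992) = 251 + 8272.64 = 8523.64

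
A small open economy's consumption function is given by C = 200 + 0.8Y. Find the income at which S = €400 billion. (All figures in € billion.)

S = Y − C = -200 + 0.2Y
-200 + 0.2Y = 400, so 0.2Y = 600 and Y = 3000

Y = 3000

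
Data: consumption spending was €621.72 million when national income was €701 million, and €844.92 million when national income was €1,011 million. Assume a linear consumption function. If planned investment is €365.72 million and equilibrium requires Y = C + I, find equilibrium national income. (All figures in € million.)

Y = 1724

MPC = (844.92 − 621.72)/(1011 − 701) = 223.2/310 = 0.72
a = 621.72 − 0.72(701) = 117
Equilibrium: Y = 117 + 0.72Y + 365.72
0.28Y = 482.72, so Y = 482.72/0.28 = 1724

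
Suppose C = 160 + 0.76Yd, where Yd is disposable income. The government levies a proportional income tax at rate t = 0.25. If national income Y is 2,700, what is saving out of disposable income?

S = 326

Yd = (1 − 0.25)(2700) = 0.75(2700) = 2025
C = 160 + 0.76(2025) = 160 + 1539 = 1699
S = Yd − C = 2025 − 1699 = 326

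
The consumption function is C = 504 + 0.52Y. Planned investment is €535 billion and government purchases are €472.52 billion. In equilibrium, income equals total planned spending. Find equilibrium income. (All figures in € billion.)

Y = C + I + G = 504 + 0.52Y + 535 + 472.52
Y − 0.52Y = 1511.52
0.48Y = 1511.52, so Y = 1511.52/0.48 = 3149

Y = 3149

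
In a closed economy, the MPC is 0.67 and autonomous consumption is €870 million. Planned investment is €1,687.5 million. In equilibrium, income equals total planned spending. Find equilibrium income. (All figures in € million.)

Y = 7750

Y = C + I = 870 + 0.67Y + 1687.5
Y − 0.67Y = 2557.5
0.33Y = 2557.5, so Y = 2557.5/0.33 = 7750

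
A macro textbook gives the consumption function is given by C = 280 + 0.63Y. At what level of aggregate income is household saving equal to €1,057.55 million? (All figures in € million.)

S = Y − C = -280 + 0.37Y
-280 + 0.37Y = 1057.55, so 0.37Y = 1337.55 and Y = 3615

Y = 3615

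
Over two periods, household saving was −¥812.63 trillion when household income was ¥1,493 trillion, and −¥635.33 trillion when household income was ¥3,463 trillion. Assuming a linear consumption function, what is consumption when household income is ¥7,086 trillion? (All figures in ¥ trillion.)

C = 7395.26

MPS = ΔS/ΔY = (-635.33 − (-812.63))/(3463 − 1493) = 177.3/1970 = 0.09
MPC = 1 − MPS = 0.91
Autonomous saving = -812.63 − 0.09(1493) = -947, so a = 947
C = 947 + 0.91(7086) = 947 + 6448.26 = 7395.26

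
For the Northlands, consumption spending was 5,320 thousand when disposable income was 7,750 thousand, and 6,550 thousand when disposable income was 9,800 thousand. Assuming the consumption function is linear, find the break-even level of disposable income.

Y = 1675

MPC = (6550 − 5320)/(9800 − 7750) = 1230/2050 = 0.6
a = 5320 − 0.6(7750) = 5320 − 4650 = 670
Break-even: Y = a/(1−MPC) = 670/0.4 = 1675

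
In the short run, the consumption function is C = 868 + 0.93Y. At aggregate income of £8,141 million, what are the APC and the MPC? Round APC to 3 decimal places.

APC = 1.037; MPC = 0.93

MPC = 0.93 (the slope of the consumption function)
C = 868 + 0.93(8141) = 8439.13, so APC = 8439.13/8141 = 1.037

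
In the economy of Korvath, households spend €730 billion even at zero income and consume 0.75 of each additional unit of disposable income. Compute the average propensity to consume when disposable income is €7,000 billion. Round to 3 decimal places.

APC = 0.854

C = 730 + 0.75(7000) = 5980
APC = C/Y = 5980/7000 = 0.854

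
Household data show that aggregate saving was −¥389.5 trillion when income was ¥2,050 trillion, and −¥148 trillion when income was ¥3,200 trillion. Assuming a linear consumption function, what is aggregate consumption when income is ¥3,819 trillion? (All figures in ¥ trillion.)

C = 3837.01

MPS = ΔS/ΔY = (-148 − (-389.5))/(3200 − 2050) = 241.5/1150 = 0.21
MPC = 1 − MPS = 0.79
Autonomous saving = -389.5 − 0.21(2050) = -820, so a = 820
C = 820 + 0.79(3819) = 820 + 3017.01 = 3837.01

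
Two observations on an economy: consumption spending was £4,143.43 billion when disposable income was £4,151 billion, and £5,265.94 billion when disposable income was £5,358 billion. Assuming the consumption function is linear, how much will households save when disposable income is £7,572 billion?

S = 247.04

MPC = (5265.94 − 4143.43)/(5358 − 4151) = 1122.51/1207 = 0.93
a = 4143.43 − 0.93(4151) = 4143.43 − 3860.43 = 283
C = 283 + 0.93(7572) = 7324.96
S = 7572 − 7324.96 = 247.04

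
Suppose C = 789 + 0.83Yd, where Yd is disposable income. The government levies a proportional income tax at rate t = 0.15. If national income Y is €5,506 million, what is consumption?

Yd = (1 − 0.15)(5506) = 0.85(5506) = 4680.1
C = 789 + 0.83(4680.1) = 789 + 3884.483 = 4673.483

C = 4673.483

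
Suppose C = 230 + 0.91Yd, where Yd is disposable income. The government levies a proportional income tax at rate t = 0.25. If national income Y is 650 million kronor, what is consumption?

Yd = (1 − 0.25)(650) = 0.75(650) = 487.5
C = 230 + 0.91(487.5) = 230 + 443.625 = 673.625

C = 673.625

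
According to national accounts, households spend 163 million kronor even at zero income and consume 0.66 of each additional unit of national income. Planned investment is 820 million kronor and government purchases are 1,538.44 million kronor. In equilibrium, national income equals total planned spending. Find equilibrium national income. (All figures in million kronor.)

Y = 7416

Y = C + I + G = 163 + 0.66Y + 820 + 1538.44
Y − 0.66Y = 2521.44
0.34Y = 2521.44, so Y = 2521.44/0.34 = 7416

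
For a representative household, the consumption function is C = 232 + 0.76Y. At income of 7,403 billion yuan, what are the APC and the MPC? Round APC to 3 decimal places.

APC = 0.791; MPC = 0.76

MPC = 0.76 (the slope of the consumption function)
C = 232 + 0.76(7403) = 5858.28, so APC = 5858.28/7403 = 0.791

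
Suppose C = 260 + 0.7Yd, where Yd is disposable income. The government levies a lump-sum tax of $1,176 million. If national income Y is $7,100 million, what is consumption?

C = 4406.8

Yd = Y − T = 7100 − 1176 = 5924
C = 260 + 0.7(5924) = 260 + 4146.8 = 4406.8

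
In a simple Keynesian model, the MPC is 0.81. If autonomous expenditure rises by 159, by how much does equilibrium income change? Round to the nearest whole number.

ΔY ≈ 837

The multiplier is 1/(1 − MPC) = 1/0.19.
ΔY = 159/0.19 = 836.84 ≈ 837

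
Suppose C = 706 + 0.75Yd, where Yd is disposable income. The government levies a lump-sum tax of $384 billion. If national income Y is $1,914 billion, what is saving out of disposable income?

Yd = Y − T = 1914 − 384 = 1530
C = 706 + 0.75(1530) = 706 + 1147.5 = 1853.5
S = Yd − C = 1530 − 1853.5 = -323.5

S = -323.5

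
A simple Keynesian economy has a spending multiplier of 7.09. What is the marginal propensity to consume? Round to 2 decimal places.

MPC = 0.86

k = 1/(1 − MPC), so 1 − MPC = 1/k = 1/7.09 = 0.1410
MPC = 1 − 0.1410 = 0.86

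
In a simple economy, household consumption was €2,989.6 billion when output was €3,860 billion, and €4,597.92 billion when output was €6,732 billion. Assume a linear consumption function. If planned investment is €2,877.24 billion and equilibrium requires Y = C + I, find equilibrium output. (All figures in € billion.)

MPC = (4597.92 − 2989.6)/(6732 − 3860) = 1608.32/2872 = 0.56
a = 2989.6 − 0.56(3860) = 828
Equilibrium: Y = 828 + 0.56Y + 2877.24
0.44Y = 3705.24, so Y = 3705.24/0.44 = 8421

Y = 8421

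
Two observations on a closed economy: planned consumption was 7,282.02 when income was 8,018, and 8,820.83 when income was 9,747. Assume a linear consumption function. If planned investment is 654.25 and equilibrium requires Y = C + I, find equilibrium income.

Y = 7275

MPC = (8820.83 − 7282.02)/(9747 − 8018) = 1538.81/1729 = 0.89
a = 7282.02 − 0.89(8018) = 146
Equilibrium: Y = 146 + 0.89Y + 654.25
0.11Y = 800.25, so Y = 800.25/0.11 = 7275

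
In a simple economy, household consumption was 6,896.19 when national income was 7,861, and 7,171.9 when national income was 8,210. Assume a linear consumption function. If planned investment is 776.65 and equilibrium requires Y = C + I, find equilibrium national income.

Y = 6965

MPC = (7171.9 − 6896.19)/(8210 − 7861) = 275.71/349 = 0.79
a = 6896.19 − 0.79(7861) = 686
Equilibrium: Y = 686 + 0.79Y + 776.65
0.21Y = 1462.65, so Y = 1462.65/0.21 = 6965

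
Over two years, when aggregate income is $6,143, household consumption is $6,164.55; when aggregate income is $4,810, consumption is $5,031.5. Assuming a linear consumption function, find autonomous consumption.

MPC = ΔC/ΔY = (6164.55 − 5031.5)/(6143 − 4810) = 1133.05/1333 = 0.85
a = C − MPC·Y = 5031.5 − 0.85(4810) = 5031.5 − 4088.5 = 943

a = 943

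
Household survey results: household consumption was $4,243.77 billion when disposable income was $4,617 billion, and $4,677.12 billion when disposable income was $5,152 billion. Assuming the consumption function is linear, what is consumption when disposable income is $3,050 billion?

MPC = (4677.12 − 4243.77)/(5152 − 4617) = 433.35/535 = 0.81
a = 4243.77 − 0.81(4617) = 4243.77 − 3739.77 = 504
C = 504 + 0.81(3050) = 504 + 2470.5 = 2974.5

C = 2974.5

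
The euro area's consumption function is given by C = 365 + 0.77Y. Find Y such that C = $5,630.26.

Y = 6838

365 + 0.77Y = 5630.26
0.77Y = 5265.26, so Y = 5265.26/0.77 = 6838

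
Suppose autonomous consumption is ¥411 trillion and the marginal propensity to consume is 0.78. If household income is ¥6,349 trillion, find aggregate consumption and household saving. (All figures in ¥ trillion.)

C = 411 + 0.78(6349) = 411 + 4952.22 = 5363.22
S = Y − C = 6349 − 5363.22 = 985.78

C = 5363.22; S = 985.78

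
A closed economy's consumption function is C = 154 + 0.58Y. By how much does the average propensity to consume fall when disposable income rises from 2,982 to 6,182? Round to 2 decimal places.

At Y = 2982: C = 154 + 0.58(2982) = 1883.56, APC = 1883.56/2982 = 0.632
At Y = 6182: C = 3739.56, APC = 3739.56/6182 = 0.605
Fall in APC = 0.632 − 0.605 = 0.027 ≈ 0.03

ΔAPC = 0.03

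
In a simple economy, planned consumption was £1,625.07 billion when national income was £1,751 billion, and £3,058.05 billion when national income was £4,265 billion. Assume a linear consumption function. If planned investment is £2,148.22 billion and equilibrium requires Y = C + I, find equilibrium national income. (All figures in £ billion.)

MPC = (3058.05 − 1625.07)/(4265 − 1751) = 1432.98/2514 = 0.57
a = 1625.07 − 0.57(1751) = 627
Equilibrium: Y = 627 + 0.57Y + 2148.22
0.43Y = 2775.22, so Y = 2775.22/0.43 = 6454

Y = 6454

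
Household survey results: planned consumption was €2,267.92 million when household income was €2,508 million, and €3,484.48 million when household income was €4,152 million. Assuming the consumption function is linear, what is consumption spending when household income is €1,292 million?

C = 1368.08

MPC = (3484.48 − 2267.92)/(4152 − 2508) = 1216.56/1644 = 0.74
a = 2267.92 − 0.74(2508) = 2267.92 − 1855.92 = 412
C = 412 + 0.74(1292) = 412 + 956.08 = 1368.08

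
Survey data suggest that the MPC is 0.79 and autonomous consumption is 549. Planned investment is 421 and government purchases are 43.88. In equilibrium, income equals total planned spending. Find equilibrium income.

Y = C + I + G = 549 + 0.79Y + 421 + 43.88
Y − 0.79Y = 1013.88
0.21Y = 1013.88, so Y = 1013.88/0.21 = 4828

Y = 4828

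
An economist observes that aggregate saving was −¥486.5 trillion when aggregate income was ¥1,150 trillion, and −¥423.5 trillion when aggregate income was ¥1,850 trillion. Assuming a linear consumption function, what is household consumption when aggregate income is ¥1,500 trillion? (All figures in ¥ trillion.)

C = 1955

MPS = ΔS/ΔY = (-423.5 − (-486.5))/(1850 − 1150) = 63/700 = 0.09
MPC = 1 − MPS = 0.91
Autonomous saving = -486.5 − 0.09(1150) = -590, so a = 590
C = 590 + 0.91(1500) = 590 + 1365 = 1955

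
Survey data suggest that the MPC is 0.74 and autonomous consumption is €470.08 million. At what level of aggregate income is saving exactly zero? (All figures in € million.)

At break-even, C = Y: 470.08 + 0.74Y = Y
0.26Y = 470.08, so Y = 470.08/0.26 = 1808

Y = 1808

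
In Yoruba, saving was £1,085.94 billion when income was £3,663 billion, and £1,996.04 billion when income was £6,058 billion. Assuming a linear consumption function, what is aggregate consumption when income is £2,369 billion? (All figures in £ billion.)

C = 1774.78

MPS = ΔS/ΔY = (1996.04 − 1085.94)/(6058 − 3663) = 910.1/2395 = 0.38
MPC = 1 − MPS = 0.62
Autonomous saving = 1085.94 − 0.38(3663) = -306, so a = 306
C = 306 + 0.62(2369) = 306 + 1468.78 = 1774.78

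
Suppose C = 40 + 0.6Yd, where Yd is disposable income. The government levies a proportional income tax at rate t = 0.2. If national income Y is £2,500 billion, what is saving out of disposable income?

S = 760

Yd = (1 − 0.2)(2500) = 0.8(2500) = 2000
C = 40 + 0.6(2000) = 40 + 1200 = 1240
S = Yd − C = 2000 − 1240 = 760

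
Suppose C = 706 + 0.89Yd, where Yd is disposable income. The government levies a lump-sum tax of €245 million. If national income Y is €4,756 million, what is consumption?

C = 4720.79

Yd = Y − T = 4756 − 245 = 4511
C = 706 + 0.89(4511) = 706 + 4014.79 = 4720.79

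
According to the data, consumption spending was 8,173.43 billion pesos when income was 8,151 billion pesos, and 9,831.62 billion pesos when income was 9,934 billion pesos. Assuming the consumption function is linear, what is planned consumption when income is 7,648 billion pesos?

C = 7705.64

MPC = (9831.62 − 8173.43)/(9934 − 8151) = 1658.19/1783 = 0.93
a = 8173.43 − 0.93(8151) = 8173.43 − 7580.43 = 593
C = 593 + 0.93(7648) = 593 + 7112.64 = 7705.64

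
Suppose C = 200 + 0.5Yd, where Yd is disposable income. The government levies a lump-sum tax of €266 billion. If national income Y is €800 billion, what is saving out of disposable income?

Yd = Y − T = 800 − 266 = 534
C = 200 + 0.5(534) = 200 + 267 = 467
S = Yd − C = 534 − 467 = 67

S = 67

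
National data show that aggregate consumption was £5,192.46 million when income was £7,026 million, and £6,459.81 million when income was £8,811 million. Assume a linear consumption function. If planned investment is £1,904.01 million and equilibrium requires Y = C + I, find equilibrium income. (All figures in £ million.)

Y = 7269

MPC = (6459.81 − 5192.46)/(8811 − 7026) = 1267.35/1785 = 0.71
a = 5192.46 − 0.71(7026) = 204
Equilibrium: Y = 204 + 0.71Y + 1904.01
0.29Y = 2108.01, so Y = 2108.01/0.29 = 7269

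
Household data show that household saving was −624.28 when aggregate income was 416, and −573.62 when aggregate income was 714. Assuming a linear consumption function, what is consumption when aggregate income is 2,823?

MPS = ΔS/ΔY = (-573.62 − (-624.28))/(714 − 416) = 50.66/298 = 0.17
MPC = 1 − MPS = 0.83
Autonomous saving = -624.28 − 0.17(416) = -695, so a = 695
C = 695 + 0.83(2823) = 695 + 2343.09 = 3038.09

C = 3038.09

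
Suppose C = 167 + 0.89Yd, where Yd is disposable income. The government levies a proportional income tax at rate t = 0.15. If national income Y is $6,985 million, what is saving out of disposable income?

Yd = (1 − 0.15)(6985) = 0.85(6985) = 5937.25
C = 167 + 0.89(5937.25) = 167 + 5284.1525 = 5451.1525
S = Yd − C = 5937.25 − 5451.1525 = 486.0975

S = 486.0975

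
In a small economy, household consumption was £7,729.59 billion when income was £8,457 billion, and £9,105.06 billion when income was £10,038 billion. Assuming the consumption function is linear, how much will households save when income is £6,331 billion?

MPC = (9105.06 − 7729.59)/(10038 − 8457) = 1375.47/1581 = 0.87
a = 7729.59 − 0.87(8457) = 7729.59 − 7357.59 = 372
C = 372 + 0.87(6331) = 5879.97
S = 6331 − 5879.97 = 451.03

S = 451.03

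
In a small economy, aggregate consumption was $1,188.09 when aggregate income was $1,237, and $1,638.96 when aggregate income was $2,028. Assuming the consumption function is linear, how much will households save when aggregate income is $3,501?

MPC = (1638.96 − 1188.09)/(2028 − 1237) = 450.87/791 = 0.57
a = 1188.09 − 0.57(1237) = 1188.09 − 705.09 = 483
C = 483 + 0.57(3501) = 2478.57
S = 3501 − 2478.57 = 1022.43

S = 1022.43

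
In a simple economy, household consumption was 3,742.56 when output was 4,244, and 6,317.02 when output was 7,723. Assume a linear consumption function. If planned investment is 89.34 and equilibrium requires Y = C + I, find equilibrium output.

Y = 2659

MPC = (6317.02 − 3742.56)/(7723 − 4244) = 2574.46/3479 = 0.74
a = 3742.56 − 0.74(4244) = 602
Equilibrium: Y = 602 + 0.74Y + 89.34
0.26Y = 691.34, so Y = 691.34/0.26 = 2659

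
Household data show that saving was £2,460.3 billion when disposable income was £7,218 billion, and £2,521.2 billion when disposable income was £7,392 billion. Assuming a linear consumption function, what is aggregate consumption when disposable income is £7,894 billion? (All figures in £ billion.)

MPS = ΔS/ΔY = (2521.2 − 2460.3)/(7392 − 7218) = 60.9/174 = 0.35
MPC = 1 − MPS = 0.65
Autonomous saving = 2460.3 − 0.35(7218) = -66, so a = 66
C = 66 + 0.65(7894) = 66 + 5131.1 = 5197.1

C = 5197.1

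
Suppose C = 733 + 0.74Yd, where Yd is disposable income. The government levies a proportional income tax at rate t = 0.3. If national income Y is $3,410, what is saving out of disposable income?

S = -112.38

Yd = (1 − 0.3)(3410) = 0.7(3410) = 2387
C = 733 + 0.74(2387) = 733 + 1766.38 = 2499.38
S = Yd − C = 2387 − 2499.38 = -112.38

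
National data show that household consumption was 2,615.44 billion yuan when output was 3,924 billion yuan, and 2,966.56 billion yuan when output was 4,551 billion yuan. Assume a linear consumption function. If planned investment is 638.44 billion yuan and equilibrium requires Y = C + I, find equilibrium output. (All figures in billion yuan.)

MPC = (2966.56 − 2615.44)/(4551 − 3924) = 351.12/627 = 0.56
a = 2615.44 − 0.56(3924) = 418
Equilibrium: Y = 418 + 0.56Y + 638.44
0.44Y = 1056.44, so Y = 1056.44/0.44 = 2401

Y = 2401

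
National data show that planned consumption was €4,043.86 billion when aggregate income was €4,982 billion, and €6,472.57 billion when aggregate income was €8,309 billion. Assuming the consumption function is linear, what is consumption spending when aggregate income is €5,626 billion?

MPC = (6472.57 − 4043.86)/(8309 − 4982) = 2428.71/3327 = 0.73
a = 4043.86 − 0.73(4982) = 4043.86 − 3636.86 = 407
C = 407 + 0.73(5626) = 407 + 4106.98 = 4513.98

C = 4513.98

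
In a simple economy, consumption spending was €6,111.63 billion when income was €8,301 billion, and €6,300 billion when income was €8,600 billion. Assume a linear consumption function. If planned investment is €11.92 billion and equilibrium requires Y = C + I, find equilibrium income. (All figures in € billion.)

MPC = (6300 − 6111.63)/(8600 − 8301) = 188.37/299 = 0.63
a = 6111.63 − 0.63(8301) = 882
Equilibrium: Y = 882 + 0.63Y + 11.92
0.37Y = 893.92, so Y = 893.92/0.37 = 2416

Y = 2416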